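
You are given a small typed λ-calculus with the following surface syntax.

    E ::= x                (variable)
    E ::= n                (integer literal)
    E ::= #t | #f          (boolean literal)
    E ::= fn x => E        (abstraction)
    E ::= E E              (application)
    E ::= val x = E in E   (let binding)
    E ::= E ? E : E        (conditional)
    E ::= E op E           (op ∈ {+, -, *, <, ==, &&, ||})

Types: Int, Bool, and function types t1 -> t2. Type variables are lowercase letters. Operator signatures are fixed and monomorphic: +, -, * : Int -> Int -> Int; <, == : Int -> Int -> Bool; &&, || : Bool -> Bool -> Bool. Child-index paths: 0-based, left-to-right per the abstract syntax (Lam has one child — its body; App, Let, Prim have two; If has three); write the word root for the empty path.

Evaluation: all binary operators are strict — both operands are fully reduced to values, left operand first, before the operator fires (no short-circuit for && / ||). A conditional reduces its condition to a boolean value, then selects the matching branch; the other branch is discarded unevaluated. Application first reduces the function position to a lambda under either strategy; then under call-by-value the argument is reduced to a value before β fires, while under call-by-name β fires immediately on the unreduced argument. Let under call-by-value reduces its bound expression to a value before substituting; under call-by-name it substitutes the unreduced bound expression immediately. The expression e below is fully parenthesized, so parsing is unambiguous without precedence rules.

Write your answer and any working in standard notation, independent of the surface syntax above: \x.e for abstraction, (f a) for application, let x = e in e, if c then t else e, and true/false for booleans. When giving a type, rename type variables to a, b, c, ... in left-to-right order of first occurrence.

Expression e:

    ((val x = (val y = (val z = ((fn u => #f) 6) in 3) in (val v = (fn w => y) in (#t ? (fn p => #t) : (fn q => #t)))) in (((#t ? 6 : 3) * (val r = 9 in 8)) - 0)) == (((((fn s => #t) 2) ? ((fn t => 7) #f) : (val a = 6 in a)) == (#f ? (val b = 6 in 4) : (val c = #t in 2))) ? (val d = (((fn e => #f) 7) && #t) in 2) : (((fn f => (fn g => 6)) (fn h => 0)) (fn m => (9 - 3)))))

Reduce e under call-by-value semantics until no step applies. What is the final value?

Answer: false

Working:
step 0: ((let x = (let y = (let z = ((\u.false) 6) in 3) in (let v = (\w.y) in (if true then (\p.true) else (\q.true)))) in (((if true then 6 else 3) * (let r = 9 in 8)) - 0)) == (if ((if ((\s.true) 2) then ((\t.7) false) else (let a = 6 in a)) == (if false then (let b = 6 in 4) else (let c = true in 2))) then (let d = (((\e.false) 7) && true) in 2) else (((\f.(\g.6)) (\h.0)) (\m.(9 - 3)))))
step 1: [beta@0.0.0.0] ((let x = (let y = (let z = false in 3) in (let v = (\w.y) in (if true then (\p.true) else (\q.true)))) in (((if true then 6 else 3) * (let r = 9 in 8)) - 0)) == (if ((if ((\s.true) 2) then ((\t.7) false) else (let a = 6 in a)) == (if false then (let b = 6 in 4) else (let c = true in 2))) then (let d = (((\e.false) 7) && true) in 2) else (((\f.(\g.6)) (\h.0)) (\m.(9 - 3)))))
step 2: [let@0.0.0] ((let x = (let y = 3 in (let v = (\w.y) in (if true then (\p.true) else (\q.true)))) in (((if true then 6 else 3) * (let r = 9 in 8)) - 0)) == (if ((if ((\s.true) 2) then ((\t.7) false) else (let a = 6 in a)) == (if false then (let b = 6 in 4) else (let c = true in 2))) then (let d = (((\e.false) 7) && true) in 2) else (((\f.(\g.6)) (\h.0)) (\m.(9 - 3)))))
step 3: [let@0.0] ((let x = (let v = (\w.3) in (if true then (\p.true) else (\q.true))) in (((if true then 6 else 3) * (let r = 9 in 8)) - 0)) == (if ((if ((\s.true) 2) then ((\t.7) false) else (let a = 6 in a)) == (if false then (let b = 6 in 4) else (let c = true in 2))) then (let d = (((\e.false) 7) && true) in 2) else (((\f.(\g.6)) (\h.0)) (\m.(9 - 3)))))
step 4: [let@0.0] ((let x = (if true then (\p.true) else (\q.true)) in (((if true then 6 else 3) * (let r = 9 in 8)) - 0)) == (if ((if ((\s.true) 2) then ((\t.7) false) else (let a = 6 in a)) == (if false then (let b = 6 in 4) else (let c = true in 2))) then (let d = (((\e.false) 7) && true) in 2) else (((\f.(\g.6)) (\h.0)) (\m.(9 - 3)))))
step 5: [if@0.0] ((let x = (\p.true) in (((if true then 6 else 3) * (let r = 9 in 8)) - 0)) == (if ((if ((\s.true) 2) then ((\t.7) false) else (let a = 6 in a)) == (if false then (let b = 6 in 4) else (let c = true in 2))) then (let d = (((\e.false) 7) && true) in 2) else (((\f.(\g.6)) (\h.0)) (\m.(9 - 3)))))
step 6: [let@0] ((((if true then 6 else 3) * (let r = 9 in 8)) - 0) == (if ((if ((\s.true) 2) then ((\t.7) false) else (let a = 6 in a)) == (if false then (let b = 6 in 4) else (let c = true in 2))) then (let d = (((\e.false) 7) && true) in 2) else (((\f.(\g.6)) (\h.0)) (\m.(9 - 3)))))
step 7: [if@0.0.0] (((6 * (let r = 9 in 8)) - 0) == (if ((if ((\s.true) 2) then ((\t.7) false) else (let a = 6 in a)) == (if false then (let b = 6 in 4) else (let c = true in 2))) then (let d = (((\e.false) 7) && true) in 2) else (((\f.(\g.6)) (\h.0)) (\m.(9 - 3)))))
step 8: [let@0.0.1] (((6 * 8) - 0) == (if ((if ((\s.true) 2) then ((\t.7) false) else (let a = 6 in a)) == (if false then (let b = 6 in 4) else (let c = true in 2))) then (let d = (((\e.false) 7) && true) in 2) else (((\f.(\g.6)) (\h.0)) (\m.(9 - 3)))))
step 9: [delta@0.0] ((48 - 0) == (if ((if ((\s.true) 2) then ((\t.7) false) else (let a = 6 in a)) == (if false then (let b = 6 in 4) else (let c = true in 2))) then (let d = (((\e.false) 7) && true) in 2) else (((\f.(\g.6)) (\h.0)) (\m.(9 - 3)))))
step 10: [delta@0] (48 == (if ((if ((\s.true) 2) then ((\t.7) false) else (let a = 6 in a)) == (if false then (let b = 6 in 4) else (let c = true in 2))) then (let d = (((\e.false) 7) && true) in 2) else (((\f.(\g.6)) (\h.0)) (\m.(9 - 3)))))
step 11: [beta@1.0.0.0] (48 == (if ((if true then ((\t.7) false) else (let a = 6 in a)) == (if false then (let b = 6 in 4) else (let c = true in 2))) then (let d = (((\e.false) 7) && true) in 2) else (((\f.(\g.6)) (\h.0)) (\m.(9 - 3)))))
step 12: [if@1.0.0] (48 == (if (((\t.7) false) == (if false then (let b = 6 in 4) else (let c = true in 2))) then (let d = (((\e.false) 7) && true) in 2) else (((\f.(\g.6)) (\h.0)) (\m.(9 - 3)))))
step 13: [beta@1.0.0] (48 == (if (7 == (if false then (let b = 6 in 4) else (let c = true in 2))) then (let d = (((\e.false) 7) && true) in 2) else (((\f.(\g.6)) (\h.0)) (\m.(9 - 3)))))
step 14: [if@1.0.1] (48 == (if (7 == (let c = true in 2)) then (let d = (((\e.false) 7) && true) in 2) else (((\f.(\g.6)) (\h.0)) (\m.(9 - 3)))))
step 15: [let@1.0.1] (48 == (if (7 == 2) then (let d = (((\e.false) 7) && true) in 2) else (((\f.(\g.6)) (\h.0)) (\m.(9 - 3)))))
step 16: [delta@1.0] (48 == (if false then (let d = (((\e.false) 7) && true) in 2) else (((\f.(\g.6)) (\h.0)) (\m.(9 - 3)))))
step 17: [if@1] (48 == (((\f.(\g.6)) (\h.0)) (\m.(9 - 3))))
step 18: [beta@1.0] (48 == ((\g.6) (\m.(9 - 3))))
step 19: [beta@1] (48 == 6)
step 20: [delta@root] false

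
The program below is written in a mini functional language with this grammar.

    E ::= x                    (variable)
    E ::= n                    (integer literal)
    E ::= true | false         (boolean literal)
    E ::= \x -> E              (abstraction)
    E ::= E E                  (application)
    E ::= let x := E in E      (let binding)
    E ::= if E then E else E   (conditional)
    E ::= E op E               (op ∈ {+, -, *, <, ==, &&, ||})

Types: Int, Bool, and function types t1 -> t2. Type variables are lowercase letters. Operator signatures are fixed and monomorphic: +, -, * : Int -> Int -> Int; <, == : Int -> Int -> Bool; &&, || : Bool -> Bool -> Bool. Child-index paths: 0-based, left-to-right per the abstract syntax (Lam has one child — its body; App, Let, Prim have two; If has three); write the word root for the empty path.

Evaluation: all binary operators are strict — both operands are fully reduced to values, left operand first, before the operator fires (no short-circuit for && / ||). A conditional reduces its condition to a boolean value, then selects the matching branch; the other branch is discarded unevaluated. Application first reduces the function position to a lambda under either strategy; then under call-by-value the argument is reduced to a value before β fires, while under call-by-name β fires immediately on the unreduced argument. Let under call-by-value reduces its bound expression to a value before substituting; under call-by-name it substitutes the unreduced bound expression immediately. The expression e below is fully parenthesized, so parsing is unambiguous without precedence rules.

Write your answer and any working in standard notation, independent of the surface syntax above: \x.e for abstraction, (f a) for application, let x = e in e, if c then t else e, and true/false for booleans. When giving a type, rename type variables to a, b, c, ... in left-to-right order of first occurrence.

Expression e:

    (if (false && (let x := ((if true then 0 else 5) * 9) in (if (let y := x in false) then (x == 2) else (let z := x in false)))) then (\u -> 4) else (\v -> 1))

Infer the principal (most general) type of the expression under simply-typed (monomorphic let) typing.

Answer: a -> Int

Derivation:
  unify Bool ~ Bool
  unify Bool ~ Bool
  unify Int ~ Int
  unify Int ~ Int
  unify Int ~ Int
let x : Int
x : Int
let y : Int
  unify Bool ~ Bool
x : Int
  unify Int ~ Int
  unify Int ~ Int
x : Int
let z : Int
  unify Bool ~ Bool
  unify Bool ~ Bool
  unify Bool ~ Bool
\u._ : a -> Int
\v._ : b -> Int
  unify a -> Int ~ b -> Int
  unify a ~ b
  unify Int ~ Int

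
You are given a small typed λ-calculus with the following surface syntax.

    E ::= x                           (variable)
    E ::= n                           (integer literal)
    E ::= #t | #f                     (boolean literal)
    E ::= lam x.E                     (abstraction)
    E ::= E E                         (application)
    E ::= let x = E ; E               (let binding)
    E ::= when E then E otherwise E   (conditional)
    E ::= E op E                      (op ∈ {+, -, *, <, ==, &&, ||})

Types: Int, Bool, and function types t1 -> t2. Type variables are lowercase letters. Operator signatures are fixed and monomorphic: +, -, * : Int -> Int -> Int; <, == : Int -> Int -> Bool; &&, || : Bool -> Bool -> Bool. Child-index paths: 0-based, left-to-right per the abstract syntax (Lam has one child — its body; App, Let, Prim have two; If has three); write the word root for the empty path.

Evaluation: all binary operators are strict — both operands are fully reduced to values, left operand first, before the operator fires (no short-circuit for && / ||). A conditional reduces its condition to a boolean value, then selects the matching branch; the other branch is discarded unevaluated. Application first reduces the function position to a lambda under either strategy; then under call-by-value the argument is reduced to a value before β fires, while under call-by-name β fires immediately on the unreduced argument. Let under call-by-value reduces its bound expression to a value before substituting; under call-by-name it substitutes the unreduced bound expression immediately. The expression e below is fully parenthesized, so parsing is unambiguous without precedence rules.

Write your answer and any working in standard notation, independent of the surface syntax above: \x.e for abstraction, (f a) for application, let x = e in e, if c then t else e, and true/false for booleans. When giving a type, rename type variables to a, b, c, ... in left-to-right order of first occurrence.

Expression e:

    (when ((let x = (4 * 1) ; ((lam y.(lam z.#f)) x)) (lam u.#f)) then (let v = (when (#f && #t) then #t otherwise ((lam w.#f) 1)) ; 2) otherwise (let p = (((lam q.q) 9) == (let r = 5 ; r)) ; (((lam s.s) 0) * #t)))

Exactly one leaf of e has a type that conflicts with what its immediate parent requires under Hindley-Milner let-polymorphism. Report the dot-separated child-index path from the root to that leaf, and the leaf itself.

Trace:
  unify Int ~ Int
  unify Int ~ Int
let x : Int
\z._ : b -> Bool
\y._ : a -> b -> Bool
x : Int
  unify a -> b -> Bool ~ Int -> c
  unify a ~ Int
  unify b -> Bool ~ c
_ _ : b -> Bool
\u._ : d -> Bool
  unify b -> Bool ~ (d -> Bool) -> e
  unify b ~ d -> Bool
  unify Bool ~ e
_ _ : Bool
  unify Bool ~ Bool
  unify Bool ~ Bool
  unify Bool ~ Bool
  unify Bool ~ Bool
\w._ : f -> Bool
  unify f -> Bool ~ Int -> g
  unify f ~ Int
  unify Bool ~ g
_ _ : Bool
  unify Bool ~ Bool
let v : Bool
q : h
\q._ : h -> h
  unify h -> h ~ Int -> i
  unify h ~ Int
  unify Int ~ i
_ _ : Int
  unify Int ~ Int
let r : Int
r : Int
  unify Int ~ Int
let p : Bool
s : j
\s._ : j -> j
  unify j -> j ~ Int -> k
  unify j ~ Int
  unify Int ~ k
_ _ : Int
  unify Int ~ Int
  unify Bool ~ Int
  FAIL: mismatch Bool ~ Int

Answer: 2.1.1 : true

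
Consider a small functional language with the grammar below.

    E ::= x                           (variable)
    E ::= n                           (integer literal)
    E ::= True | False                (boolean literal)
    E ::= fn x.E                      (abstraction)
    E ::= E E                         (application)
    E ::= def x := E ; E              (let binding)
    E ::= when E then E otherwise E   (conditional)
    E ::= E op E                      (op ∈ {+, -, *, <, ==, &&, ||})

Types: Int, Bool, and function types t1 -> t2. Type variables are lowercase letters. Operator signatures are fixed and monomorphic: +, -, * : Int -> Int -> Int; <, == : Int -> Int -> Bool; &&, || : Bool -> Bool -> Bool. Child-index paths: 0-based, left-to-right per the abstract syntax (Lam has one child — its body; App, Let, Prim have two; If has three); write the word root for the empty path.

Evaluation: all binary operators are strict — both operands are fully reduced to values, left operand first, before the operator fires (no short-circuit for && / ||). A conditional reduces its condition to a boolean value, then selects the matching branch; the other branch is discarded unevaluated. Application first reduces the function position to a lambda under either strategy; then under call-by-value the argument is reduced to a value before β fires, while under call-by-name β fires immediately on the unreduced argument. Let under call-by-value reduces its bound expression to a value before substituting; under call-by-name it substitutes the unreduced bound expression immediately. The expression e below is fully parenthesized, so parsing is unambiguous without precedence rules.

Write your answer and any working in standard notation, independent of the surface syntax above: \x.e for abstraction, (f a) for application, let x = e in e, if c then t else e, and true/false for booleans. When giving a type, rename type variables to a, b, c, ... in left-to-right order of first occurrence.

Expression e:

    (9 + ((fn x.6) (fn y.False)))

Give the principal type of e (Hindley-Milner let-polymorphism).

Answer: Int

Trace:
  unify Int ~ Int
\x._ : a -> Int
\y._ : b -> Bool
  unify a -> Int ~ (b -> Bool) -> c
  unify a ~ b -> Bool
  unify Int ~ c
_ _ : Int
  unify Int ~ Int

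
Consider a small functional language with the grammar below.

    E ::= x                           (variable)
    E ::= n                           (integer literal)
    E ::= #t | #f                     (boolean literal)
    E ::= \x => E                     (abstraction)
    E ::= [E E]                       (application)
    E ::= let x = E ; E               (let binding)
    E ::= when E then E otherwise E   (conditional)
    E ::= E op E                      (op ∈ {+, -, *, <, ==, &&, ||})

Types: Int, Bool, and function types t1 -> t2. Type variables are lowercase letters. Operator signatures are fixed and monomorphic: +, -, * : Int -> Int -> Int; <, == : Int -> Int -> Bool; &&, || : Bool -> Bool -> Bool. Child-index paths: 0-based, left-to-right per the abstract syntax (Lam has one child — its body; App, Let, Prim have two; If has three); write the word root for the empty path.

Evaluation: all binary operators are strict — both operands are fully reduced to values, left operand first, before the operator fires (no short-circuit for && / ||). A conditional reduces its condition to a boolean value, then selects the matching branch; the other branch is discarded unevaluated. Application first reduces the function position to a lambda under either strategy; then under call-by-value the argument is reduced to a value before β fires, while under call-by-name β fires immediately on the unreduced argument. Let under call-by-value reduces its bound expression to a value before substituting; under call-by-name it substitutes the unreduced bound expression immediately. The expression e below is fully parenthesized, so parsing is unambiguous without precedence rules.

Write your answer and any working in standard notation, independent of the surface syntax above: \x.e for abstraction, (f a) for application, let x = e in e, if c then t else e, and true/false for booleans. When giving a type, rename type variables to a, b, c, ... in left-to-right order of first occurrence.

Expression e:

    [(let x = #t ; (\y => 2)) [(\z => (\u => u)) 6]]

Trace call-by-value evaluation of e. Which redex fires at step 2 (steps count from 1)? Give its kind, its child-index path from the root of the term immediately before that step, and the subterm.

Answer: beta at 1 : ((\z.(\u.u)) 6)

Derivation:
step 0: ((let x = true in (\y.2)) ((\z.(\u.u)) 6))
step 1: [let@0] ((\y.2) ((\z.(\u.u)) 6))
step 2: [beta@1] ((\y.2) (\u.u))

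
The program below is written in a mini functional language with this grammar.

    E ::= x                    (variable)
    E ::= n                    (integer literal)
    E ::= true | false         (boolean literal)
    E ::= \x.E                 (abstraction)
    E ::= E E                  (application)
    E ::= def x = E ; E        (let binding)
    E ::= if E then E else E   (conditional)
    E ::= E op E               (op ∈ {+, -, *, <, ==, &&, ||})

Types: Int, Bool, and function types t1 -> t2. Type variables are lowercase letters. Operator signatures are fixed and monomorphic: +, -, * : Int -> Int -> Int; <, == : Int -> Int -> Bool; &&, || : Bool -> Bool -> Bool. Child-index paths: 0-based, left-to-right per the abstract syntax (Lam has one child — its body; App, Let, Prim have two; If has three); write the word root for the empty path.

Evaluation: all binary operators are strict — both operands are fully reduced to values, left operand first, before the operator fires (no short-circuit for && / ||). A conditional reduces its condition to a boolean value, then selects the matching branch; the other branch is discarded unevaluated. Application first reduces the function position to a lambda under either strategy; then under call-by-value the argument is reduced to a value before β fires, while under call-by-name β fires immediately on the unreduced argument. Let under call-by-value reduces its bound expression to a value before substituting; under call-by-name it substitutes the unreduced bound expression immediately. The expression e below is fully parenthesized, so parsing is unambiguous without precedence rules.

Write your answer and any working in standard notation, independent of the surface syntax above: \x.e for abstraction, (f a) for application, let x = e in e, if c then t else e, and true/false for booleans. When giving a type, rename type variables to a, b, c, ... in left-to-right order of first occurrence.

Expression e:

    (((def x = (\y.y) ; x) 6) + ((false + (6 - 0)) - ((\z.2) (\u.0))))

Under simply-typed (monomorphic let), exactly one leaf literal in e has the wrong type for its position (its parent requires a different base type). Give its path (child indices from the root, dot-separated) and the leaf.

Trace:
y : a
\y._ : a -> a
let x : a -> a
x : a -> a
  unify a -> a ~ Int -> b
  unify a ~ Int
  unify Int ~ b
_ _ : Int
  unify Int ~ Int
  unify Bool ~ Int
  FAIL: mismatch Bool ~ Int

Answer: 1.0.0 : false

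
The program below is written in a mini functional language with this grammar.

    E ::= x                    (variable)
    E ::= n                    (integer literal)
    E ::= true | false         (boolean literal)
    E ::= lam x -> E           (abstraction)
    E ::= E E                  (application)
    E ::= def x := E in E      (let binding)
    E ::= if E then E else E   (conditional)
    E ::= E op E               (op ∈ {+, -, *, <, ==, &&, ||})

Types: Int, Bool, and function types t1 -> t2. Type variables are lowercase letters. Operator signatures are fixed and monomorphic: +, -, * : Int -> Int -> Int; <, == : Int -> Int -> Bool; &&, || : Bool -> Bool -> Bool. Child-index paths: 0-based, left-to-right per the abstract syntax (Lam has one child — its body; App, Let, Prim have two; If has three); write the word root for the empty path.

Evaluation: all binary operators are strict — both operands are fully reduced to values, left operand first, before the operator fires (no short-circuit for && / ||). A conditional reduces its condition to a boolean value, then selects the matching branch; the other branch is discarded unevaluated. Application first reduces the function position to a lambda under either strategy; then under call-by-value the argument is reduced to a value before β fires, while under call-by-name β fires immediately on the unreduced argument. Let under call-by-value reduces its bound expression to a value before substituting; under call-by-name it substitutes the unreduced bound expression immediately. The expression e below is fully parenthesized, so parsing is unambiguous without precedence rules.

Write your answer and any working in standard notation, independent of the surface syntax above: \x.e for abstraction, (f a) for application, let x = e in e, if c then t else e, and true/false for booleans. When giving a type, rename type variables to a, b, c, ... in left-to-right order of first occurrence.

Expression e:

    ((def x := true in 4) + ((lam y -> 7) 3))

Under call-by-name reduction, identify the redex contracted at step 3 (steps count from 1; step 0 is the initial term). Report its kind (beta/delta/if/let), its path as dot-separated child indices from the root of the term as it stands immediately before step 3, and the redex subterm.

Trace:
step 0: ((let x = true in 4) + ((\y.7) 3))
step 1: [let@0] (4 + ((\y.7) 3))
step 2: [beta@1] (4 + 7)
step 3: [delta@root] 11

Answer: delta at root : (4 + 7)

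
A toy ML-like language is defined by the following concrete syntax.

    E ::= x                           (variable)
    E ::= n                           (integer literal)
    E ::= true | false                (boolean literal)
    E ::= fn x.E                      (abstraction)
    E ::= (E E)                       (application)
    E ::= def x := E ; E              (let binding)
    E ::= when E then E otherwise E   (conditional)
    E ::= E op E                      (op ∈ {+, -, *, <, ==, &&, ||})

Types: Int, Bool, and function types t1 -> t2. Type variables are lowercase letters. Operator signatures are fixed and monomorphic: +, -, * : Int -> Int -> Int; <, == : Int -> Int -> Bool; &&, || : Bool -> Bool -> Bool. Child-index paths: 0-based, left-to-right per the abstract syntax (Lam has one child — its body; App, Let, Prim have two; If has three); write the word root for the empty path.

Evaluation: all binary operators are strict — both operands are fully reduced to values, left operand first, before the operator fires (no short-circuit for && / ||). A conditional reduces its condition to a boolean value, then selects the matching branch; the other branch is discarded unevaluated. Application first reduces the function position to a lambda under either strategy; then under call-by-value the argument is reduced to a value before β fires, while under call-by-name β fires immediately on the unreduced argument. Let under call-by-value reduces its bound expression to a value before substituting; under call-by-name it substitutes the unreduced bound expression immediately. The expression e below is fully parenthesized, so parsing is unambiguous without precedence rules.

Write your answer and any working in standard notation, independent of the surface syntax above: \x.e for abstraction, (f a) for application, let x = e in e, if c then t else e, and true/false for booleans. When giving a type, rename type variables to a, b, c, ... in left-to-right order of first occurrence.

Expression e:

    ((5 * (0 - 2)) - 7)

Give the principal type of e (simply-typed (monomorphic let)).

Working:
  unify Int ~ Int
  unify Int ~ Int
  unify Int ~ Int
  unify Int ~ Int
  unify Int ~ Int
  unify Int ~ Int

Answer: Int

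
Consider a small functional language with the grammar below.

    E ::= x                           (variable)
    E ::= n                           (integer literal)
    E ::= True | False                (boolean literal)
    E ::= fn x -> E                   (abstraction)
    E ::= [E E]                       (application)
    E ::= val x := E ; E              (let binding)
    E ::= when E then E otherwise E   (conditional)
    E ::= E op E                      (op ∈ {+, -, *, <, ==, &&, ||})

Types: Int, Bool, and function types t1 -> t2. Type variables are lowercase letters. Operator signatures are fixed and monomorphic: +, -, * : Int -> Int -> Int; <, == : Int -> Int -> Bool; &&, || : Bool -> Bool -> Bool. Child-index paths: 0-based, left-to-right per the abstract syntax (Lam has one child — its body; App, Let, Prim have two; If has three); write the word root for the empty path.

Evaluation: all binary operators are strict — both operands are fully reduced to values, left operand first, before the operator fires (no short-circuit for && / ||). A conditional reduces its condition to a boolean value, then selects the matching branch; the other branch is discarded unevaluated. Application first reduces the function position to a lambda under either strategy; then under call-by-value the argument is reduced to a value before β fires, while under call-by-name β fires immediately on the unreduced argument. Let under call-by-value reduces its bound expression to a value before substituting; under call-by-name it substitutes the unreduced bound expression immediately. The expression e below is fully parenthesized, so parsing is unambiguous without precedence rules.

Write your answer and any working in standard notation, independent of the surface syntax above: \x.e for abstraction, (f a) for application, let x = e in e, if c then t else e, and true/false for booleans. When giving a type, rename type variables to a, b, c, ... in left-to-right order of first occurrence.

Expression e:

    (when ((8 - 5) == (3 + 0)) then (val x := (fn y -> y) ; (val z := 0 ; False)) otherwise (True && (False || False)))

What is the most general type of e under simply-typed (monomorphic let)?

Trace:
  unify Int ~ Int
  unify Int ~ Int
  unify Int ~ Int
  unify Int ~ Int
  unify Int ~ Int
  unify Int ~ Int
  unify Bool ~ Bool
y : a
\y._ : a -> a
let x : a -> a
let z : Int
  unify Bool ~ Bool
  unify Bool ~ Bool
  unify Bool ~ Bool
  unify Bool ~ Bool
  unify Bool ~ Bool

Answer: Bool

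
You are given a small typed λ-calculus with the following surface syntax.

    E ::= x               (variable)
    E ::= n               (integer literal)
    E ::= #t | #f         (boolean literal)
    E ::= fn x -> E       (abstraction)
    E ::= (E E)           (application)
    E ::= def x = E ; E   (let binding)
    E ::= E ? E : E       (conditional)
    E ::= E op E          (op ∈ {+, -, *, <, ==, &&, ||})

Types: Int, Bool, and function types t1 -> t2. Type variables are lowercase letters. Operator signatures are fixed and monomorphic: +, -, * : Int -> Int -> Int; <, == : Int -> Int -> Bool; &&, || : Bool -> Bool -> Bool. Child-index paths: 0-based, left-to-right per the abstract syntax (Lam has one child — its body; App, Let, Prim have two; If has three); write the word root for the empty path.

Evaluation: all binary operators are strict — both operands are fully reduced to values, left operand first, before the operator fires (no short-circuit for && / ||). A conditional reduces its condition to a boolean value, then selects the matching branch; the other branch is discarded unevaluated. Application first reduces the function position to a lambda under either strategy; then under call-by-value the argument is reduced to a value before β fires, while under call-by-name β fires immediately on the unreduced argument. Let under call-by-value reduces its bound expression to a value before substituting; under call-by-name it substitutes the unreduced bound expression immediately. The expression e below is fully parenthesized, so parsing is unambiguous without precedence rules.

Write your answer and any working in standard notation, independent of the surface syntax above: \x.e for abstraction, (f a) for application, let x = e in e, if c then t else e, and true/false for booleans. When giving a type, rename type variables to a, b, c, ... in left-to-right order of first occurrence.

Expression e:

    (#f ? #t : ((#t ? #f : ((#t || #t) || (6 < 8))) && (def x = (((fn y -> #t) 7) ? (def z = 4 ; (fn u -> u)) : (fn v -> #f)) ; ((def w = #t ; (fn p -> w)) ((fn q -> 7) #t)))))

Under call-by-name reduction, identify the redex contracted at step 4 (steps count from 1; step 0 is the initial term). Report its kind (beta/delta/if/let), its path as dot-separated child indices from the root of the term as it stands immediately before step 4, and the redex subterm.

Working:
step 0: (if false then true else ((if true then false else ((true || true) || (6 < 8))) && (let x = (if ((\y.true) 7) then (let z = 4 in (\u.u)) else (\v.false)) in ((let w = true in (\p.w)) ((\q.7) true)))))
step 1: [if@root] ((if true then false else ((true || true) || (6 < 8))) && (let x = (if ((\y.true) 7) then (let z = 4 in (\u.u)) else (\v.false)) in ((let w = true in (\p.w)) ((\q.7) true))))
step 2: [if@0] (false && (let x = (if ((\y.true) 7) then (let z = 4 in (\u.u)) else (\v.false)) in ((let w = true in (\p.w)) ((\q.7) true))))
step 3: [let@1] (false && ((let w = true in (\p.w)) ((\q.7) true)))
step 4: [let@1.0] (false && ((\p.true) ((\q.7) true)))

Answer: let at 1.0 : (let w = true in (\p.w))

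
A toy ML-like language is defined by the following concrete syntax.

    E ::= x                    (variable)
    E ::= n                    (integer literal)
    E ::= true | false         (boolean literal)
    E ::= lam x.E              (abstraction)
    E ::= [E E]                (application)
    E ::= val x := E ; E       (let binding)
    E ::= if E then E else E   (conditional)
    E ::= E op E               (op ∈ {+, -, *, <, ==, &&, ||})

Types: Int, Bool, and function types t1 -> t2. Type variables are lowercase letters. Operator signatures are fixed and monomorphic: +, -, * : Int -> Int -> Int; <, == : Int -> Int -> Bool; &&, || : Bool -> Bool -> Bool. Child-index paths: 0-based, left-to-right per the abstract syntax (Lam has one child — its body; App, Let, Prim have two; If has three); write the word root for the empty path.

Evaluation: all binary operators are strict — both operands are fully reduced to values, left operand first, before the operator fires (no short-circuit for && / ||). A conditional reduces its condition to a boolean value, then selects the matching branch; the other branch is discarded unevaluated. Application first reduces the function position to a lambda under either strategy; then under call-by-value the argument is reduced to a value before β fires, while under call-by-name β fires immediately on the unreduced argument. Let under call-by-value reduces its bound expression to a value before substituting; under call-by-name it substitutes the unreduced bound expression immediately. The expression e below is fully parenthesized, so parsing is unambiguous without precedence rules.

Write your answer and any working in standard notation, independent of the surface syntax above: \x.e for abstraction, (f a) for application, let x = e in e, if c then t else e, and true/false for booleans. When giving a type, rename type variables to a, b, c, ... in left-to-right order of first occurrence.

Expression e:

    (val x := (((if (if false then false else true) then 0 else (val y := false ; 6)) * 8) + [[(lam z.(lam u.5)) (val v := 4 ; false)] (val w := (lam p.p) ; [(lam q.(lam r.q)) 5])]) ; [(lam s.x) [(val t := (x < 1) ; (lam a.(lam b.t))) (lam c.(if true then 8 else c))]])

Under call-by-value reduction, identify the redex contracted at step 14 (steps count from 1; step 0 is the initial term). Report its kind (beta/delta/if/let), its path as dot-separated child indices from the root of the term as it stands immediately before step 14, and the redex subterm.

Working:
step 0: (let x = (((if (if false then false else true) then 0 else (let y = false in 6)) * 8) + (((\z.(\u.5)) (let v = 4 in false)) (let w = (\p.p) in ((\q.(\r.q)) 5)))) in ((\s.x) ((let t = (x < 1) in (\a.(\b.t))) (\c.(if true then 8 else c)))))
step 1: [if@0.0.0.0] (let x = (((if true then 0 else (let y = false in 6)) * 8) + (((\z.(\u.5)) (let v = 4 in false)) (let w = (\p.p) in ((\q.(\r.q)) 5)))) in ((\s.x) ((let t = (x < 1) in (\a.(\b.t))) (\c.(if true then 8 else c)))))
step 2: [if@0.0.0] (let x = ((0 * 8) + (((\z.(\u.5)) (let v = 4 in false)) (let w = (\p.p) in ((\q.(\r.q)) 5)))) in ((\s.x) ((let t = (x < 1) in (\a.(\b.t))) (\c.(if true then 8 else c)))))
step 3: [delta@0.0] (let x = (0 + (((\z.(\u.5)) (let v = 4 in false)) (let w = (\p.p) in ((\q.(\r.q)) 5)))) in ((\s.x) ((let t = (x < 1) in (\a.(\b.t))) (\c.(if true then 8 else c)))))
step 4: [let@0.1.0.1] (let x = (0 + (((\z.(\u.5)) false) (let w = (\p.p) in ((\q.(\r.q)) 5)))) in ((\s.x) ((let t = (x < 1) in (\a.(\b.t))) (\c.(if true then 8 else c)))))
step 5: [beta@0.1.0] (let x = (0 + ((\u.5) (let w = (\p.p) in ((\q.(\r.q)) 5)))) in ((\s.x) ((let t = (x < 1) in (\a.(\b.t))) (\c.(if true then 8 else c)))))
step 6: [let@0.1.1] (let x = (0 + ((\u.5) ((\q.(\r.q)) 5))) in ((\s.x) ((let t = (x < 1) in (\a.(\b.t))) (\c.(if true then 8 else c)))))
step 7: [beta@0.1.1] (let x = (0 + ((\u.5) (\r.5))) in ((\s.x) ((let t = (x < 1) in (\a.(\b.t))) (\c.(if true then 8 else c)))))
step 8: [beta@0.1] (let x = (0 + 5) in ((\s.x) ((let t = (x < 1) in (\a.(\b.t))) (\c.(if true then 8 else c)))))
step 9: [delta@0] (let x = 5 in ((\s.x) ((let t = (x < 1) in (\a.(\b.t))) (\c.(if true then 8 else c)))))
step 10: [let@root] ((\s.5) ((let t = (5 < 1) in (\a.(\b.t))) (\c.(if true then 8 else c))))
step 11: [delta@1.0.0] ((\s.5) ((let t = false in (\a.(\b.t))) (\c.(if true then 8 else c))))
step 12: [let@1.0] ((\s.5) ((\a.(\b.false)) (\c.(if true then 8 else c))))
step 13: [beta@1] ((\s.5) (\b.false))
step 14: [beta@root] 5

Answer: beta at root : ((\s.5) (\b.false))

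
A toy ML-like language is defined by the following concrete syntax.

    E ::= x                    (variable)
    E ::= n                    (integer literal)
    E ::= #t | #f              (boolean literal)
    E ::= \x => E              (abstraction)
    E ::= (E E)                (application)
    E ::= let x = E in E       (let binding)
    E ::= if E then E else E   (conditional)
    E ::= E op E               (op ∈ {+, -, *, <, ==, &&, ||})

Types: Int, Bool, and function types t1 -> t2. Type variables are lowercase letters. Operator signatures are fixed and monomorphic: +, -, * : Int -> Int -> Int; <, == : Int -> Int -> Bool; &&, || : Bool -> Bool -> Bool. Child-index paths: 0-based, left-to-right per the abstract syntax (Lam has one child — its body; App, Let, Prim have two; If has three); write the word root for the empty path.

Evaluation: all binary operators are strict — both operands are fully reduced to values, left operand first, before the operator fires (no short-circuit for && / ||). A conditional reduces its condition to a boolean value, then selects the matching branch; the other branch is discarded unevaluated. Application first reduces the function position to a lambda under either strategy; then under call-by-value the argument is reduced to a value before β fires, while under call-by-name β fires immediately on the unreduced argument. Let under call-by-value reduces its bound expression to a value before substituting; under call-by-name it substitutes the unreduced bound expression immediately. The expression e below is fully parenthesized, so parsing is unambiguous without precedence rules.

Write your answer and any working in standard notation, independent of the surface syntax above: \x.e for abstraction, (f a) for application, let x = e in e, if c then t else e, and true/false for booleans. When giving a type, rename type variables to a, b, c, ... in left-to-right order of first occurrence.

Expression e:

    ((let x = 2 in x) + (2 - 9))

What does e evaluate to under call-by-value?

Answer: -5

Working:
step 0: ((let x = 2 in x) + (2 - 9))
step 1: [let@0] (2 + (2 - 9))
step 2: [delta@1] (2 + -7)
step 3: [delta@root] -5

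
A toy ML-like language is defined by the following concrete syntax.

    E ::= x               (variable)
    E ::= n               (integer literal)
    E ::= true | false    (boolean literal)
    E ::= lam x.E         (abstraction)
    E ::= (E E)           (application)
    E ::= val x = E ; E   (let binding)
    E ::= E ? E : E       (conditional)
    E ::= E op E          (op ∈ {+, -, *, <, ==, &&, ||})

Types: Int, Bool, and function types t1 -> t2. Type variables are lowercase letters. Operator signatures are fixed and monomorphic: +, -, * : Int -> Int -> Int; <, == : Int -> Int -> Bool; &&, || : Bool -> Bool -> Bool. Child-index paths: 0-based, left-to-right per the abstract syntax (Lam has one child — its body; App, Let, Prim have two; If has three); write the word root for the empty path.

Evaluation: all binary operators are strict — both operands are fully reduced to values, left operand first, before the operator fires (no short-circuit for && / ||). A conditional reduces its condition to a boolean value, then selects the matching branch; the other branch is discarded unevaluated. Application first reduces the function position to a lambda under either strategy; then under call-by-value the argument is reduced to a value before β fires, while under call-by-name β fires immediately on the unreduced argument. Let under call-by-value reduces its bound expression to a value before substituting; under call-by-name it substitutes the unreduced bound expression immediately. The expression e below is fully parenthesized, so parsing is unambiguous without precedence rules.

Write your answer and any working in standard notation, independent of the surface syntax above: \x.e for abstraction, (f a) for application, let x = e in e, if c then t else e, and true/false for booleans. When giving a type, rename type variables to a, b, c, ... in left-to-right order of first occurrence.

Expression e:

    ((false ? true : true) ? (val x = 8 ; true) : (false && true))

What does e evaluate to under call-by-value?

Working:
step 0: (if (if false then true else true) then (let x = 8 in true) else (false && true))
step 1: [if@0] (if true then (let x = 8 in true) else (false && true))
step 2: [if@root] (let x = 8 in true)
step 3: [let@root] true

Answer: true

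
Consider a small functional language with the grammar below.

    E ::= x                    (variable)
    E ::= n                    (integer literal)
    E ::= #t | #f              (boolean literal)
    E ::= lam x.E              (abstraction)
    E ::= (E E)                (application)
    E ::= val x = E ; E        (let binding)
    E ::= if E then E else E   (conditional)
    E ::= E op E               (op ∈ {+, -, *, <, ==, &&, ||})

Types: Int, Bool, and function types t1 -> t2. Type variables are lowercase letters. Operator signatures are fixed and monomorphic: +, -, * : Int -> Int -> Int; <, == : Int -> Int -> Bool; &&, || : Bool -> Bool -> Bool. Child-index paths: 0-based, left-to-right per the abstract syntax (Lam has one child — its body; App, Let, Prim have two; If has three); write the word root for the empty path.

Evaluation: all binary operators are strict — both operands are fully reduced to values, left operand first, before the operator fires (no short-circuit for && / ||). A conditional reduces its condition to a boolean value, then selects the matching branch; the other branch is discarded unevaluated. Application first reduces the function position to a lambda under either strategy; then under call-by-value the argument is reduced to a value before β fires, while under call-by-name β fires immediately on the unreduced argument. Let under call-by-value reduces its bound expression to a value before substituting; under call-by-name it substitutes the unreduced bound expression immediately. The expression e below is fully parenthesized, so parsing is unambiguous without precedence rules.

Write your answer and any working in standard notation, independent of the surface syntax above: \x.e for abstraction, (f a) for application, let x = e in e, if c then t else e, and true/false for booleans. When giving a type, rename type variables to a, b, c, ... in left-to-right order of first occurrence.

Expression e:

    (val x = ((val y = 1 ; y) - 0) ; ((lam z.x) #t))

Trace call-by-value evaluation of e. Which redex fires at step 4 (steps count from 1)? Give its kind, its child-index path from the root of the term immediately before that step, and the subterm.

Working:
step 0: (let x = ((let y = 1 in y) - 0) in ((\z.x) true))
step 1: [let@0.0] (let x = (1 - 0) in ((\z.x) true))
step 2: [delta@0] (let x = 1 in ((\z.x) true))
step 3: [let@root] ((\z.1) true)
step 4: [beta@root] 1

Answer: beta at root : ((\z.1) true)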